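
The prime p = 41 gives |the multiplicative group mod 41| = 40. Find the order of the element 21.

The order of 21 must divide p − 1 = 40 = 2^3 · 5.
Divisors: 1, 2, 4, 5, 8, 10, 20, 40.
Check each in increasing order: 21^1 ≡ 21;  21^2 ≡ 31;  21^4 ≡ 18;  21^5 ≡ 9;  21^8 ≡ 37;  21^10 ≡ 40;  21^20 ≡ 1.
Smallest exponent giving 1 is 20.

20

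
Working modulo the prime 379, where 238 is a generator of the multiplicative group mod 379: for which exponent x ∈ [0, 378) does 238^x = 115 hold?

168

Baby-step giant-step with m = ceil(sqrt(378)) = 20.
Baby table (238^j mod 379 for j=0..19):
  0:1  1:238  2:173  3:242  4:367  5:176  6:198  7:128
  8:144  9:162  10:277  11:359  12:167  13:330  14:87  15:240
  16:270  17:209  18:93  19:152
Giant step factor: 238^(-20) ≡ 297 (mod 379).
Scan 115·297^i mod 379 for i = 0, 1, …:
  i=0: 115   i=1: 45   i=2: 100   i=3: 138
  i=4: 54   i=5: 120   i=6: 14   i=7: 368
  i=8: 144
Match at i=8, j=8: x = 8·20 + 8 = 168.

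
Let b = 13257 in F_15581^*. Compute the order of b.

7790

The order of 13257 must divide p − 1 = 15580 = 2^2 · 5 · 19 · 41.
Divisors: 1, 2, 4, 5, 10, 19, 20, 38, 41, 76, 82, 95, 164, 190, 205, 380, 410, 779, 820, 1558, 3116, 3895, 7790, 15580.
Check each in increasing order: 13257^1 ≡ 13257;  13257^2 ≡ 9950;  13257^4 ≡ 826;  13257^5 ≡ 12420;  13257^10 ≡ 4500;  13257^19 ≡ 8128;  13257^20 ≡ 10281;  13257^38 ≡ 944;  13257^41 ≡ 4733;  13257^76 ≡ 3019;  13257^82 ≡ 11392;  13257^95 ≡ 13938;  13257^164 ≡ 3515;  13257^190 ≡ 3936;  13257^205 ≡ 11568;  13257^380 ≡ 4582;  13257^410 ≡ 8996;  13257^779 ≡ 10304;  13257^820 ≡ 302;  13257^1558 ≡ 3482;  13257^3116 ≡ 2306;  13257^3895 ≡ 15580;  13257^7790 ≡ 1.
Smallest exponent giving 1 is 7790.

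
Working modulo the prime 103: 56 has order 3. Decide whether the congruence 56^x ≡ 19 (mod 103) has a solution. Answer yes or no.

no

⟨56⟩ has order 3; its elements mod 103 are {1, 46, 56}.
19 is not in this set.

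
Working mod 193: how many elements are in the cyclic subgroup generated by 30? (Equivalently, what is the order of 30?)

192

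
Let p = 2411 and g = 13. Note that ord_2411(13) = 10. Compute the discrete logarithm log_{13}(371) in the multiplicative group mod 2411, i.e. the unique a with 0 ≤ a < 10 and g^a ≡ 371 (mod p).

9

Successive powers of 13 modulo 2411:
  13^0=1  13^1=13  13^2=169  13^3=2197  13^4=2040  13^5=2410
  13^6=2398  13^7=2242  13^8=214  13^9=371
So 13^9 ≡ 371 (mod 2411), giving a = 9.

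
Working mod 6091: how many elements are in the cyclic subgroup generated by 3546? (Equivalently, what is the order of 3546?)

The order of 3546 must divide p − 1 = 6090 = 2 · 3 · 5 · 7 · 29.
Divisors: 1, 2, 3, 5, 6, 7, 10, 14, 15, 21, 29, 30, 35, 42, 58, 70, 87, 105, 145, 174, 203, 210, 290, 406, 435, 609, 870, 1015, 1218, 2030, 3045, 6090.
Check each in increasing order: 3546^1 ≡ 3546;  3546^2 ≡ 2292;  3546^3 ≡ 2038;  3546^5 ≡ 5390;  3546^6 ≡ 5473;  3546^7 ≡ 1332;  3546^10 ≡ 4121;  3546^14 ≡ 1743;  3546^15 ≡ 4404;  3546^21 ≡ 1005;  3546^29 ≡ 1512;  3546^30 ≡ 1472;  3546^35 ≡ 3598;  3546^42 ≡ 5010;  3546^58 ≡ 2019;  3546^70 ≡ 2229;  3546^87 ≡ 1137;  3546^105 ≡ 4186;  3546^145 ≡ 5387;  3546^174 ≡ 1477;  3546^203 ≡ 3918;  3546^210 ≡ 4880;  3546^290 ≡ 2245;  3546^406 ≡ 1404;  3546^435 ≡ 3180;  3546^609 ≡ 699;  3546^870 ≡ 1340;  3546^1015 ≡ 745;  3546^1218 ≡ 1321;  3546^2030 ≡ 744;  3546^3045 ≡ 6090;  3546^6090 ≡ 1.
Smallest exponent giving 1 is 6090.

6090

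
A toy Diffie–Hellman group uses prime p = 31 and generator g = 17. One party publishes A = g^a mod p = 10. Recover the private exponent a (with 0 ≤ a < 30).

2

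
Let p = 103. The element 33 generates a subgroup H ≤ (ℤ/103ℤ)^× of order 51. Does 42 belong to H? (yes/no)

42 ∈ ⟨33⟩ iff 42^51 ≡ 1 (mod 103), since |⟨33⟩| = 51.
42^51 mod 103 = 102.
Since 102 ≠ 1, 42 does not lie in the subgroup.

no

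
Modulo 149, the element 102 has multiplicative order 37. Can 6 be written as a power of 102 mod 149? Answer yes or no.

6 ∈ ⟨102⟩ iff 6^37 ≡ 1 (mod 149), since |⟨102⟩| = 37.
6^37 mod 149 = 1.
Since 1 = 1, 6 lies in the subgroup.

yes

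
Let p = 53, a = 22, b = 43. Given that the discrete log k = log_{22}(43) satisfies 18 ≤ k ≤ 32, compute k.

Compute 22^18 mod 53 = 43, then multiply by 22 repeatedly:
  22^18=43
Found 43 at exponent 18.

18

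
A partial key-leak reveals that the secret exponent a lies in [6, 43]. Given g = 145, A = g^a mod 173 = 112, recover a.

Compute 145^6 mod 173 = 15, then multiply by 145 repeatedly:
  145^6=15  145^7=99  145^8=169  145^9=112
Found 112 at exponent 9.

9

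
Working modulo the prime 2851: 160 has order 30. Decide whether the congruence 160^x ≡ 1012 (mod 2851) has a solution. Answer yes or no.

no

1012 ∈ ⟨160⟩ iff 1012^30 ≡ 1 (mod 2851), since |⟨160⟩| = 30.
1012^30 mod 2851 = 1779.
Since 1779 ≠ 1, 1012 does not lie in the subgroup.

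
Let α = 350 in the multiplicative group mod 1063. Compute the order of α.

531

The order of 350 must divide p − 1 = 1062 = 2 · 3^2 · 59.
Divisors: 1, 2, 3, 6, 9, 18, 59, 118, 177, 354, 531, 1062.
Check each in increasing order: 350^1 ≡ 350;  350^2 ≡ 255;  350^3 ≡ 1021;  350^6 ≡ 701;  350^9 ≡ 322;  350^18 ≡ 573;  350^59 ≡ 7;  350^118 ≡ 49;  350^177 ≡ 343;  350^354 ≡ 719;  350^531 ≡ 1.
Smallest exponent giving 1 is 531.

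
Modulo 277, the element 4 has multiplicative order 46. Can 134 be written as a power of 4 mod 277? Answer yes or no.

134 ∈ ⟨4⟩ iff 134^46 ≡ 1 (mod 277), since |⟨4⟩| = 46.
134^46 mod 277 = 117.
Since 117 ≠ 1, 134 does not lie in the subgroup.

no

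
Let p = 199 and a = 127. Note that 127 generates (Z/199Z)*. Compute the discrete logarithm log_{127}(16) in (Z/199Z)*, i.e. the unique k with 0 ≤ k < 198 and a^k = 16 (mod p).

182

Baby-step giant-step with m = ceil(sqrt(198)) = 15.
Baby table (127^j mod 199 for j=0..14):
  0:1  1:127  2:10  3:76  4:100  5:163  6:5  7:38
  8:50  9:181  10:102  11:19  12:25  13:190  14:51
Giant step factor: 127^(-15) ≡ 42 (mod 199).
Scan 16·42^i mod 199 for i = 0, 1, …:
  i=0: 16   i=1: 75   i=2: 165   i=3: 164
  i=4: 122   i=5: 149   i=6: 89   i=7: 156
  i=8: 184   i=9: 166   i=10: 7   i=11: 95
  i=12: 10
Match at i=12, j=2: k = 12·15 + 2 = 182.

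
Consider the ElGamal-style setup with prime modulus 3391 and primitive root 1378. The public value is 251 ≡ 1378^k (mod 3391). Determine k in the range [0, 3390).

1634

Baby-step giant-step with m = ceil(sqrt(3390)) = 59.
Baby table (1378^j mod 3391 for j=0..58):
  0:1  1:1378  2:3315  3:393  4:2385  5:651  6:1854  7:1389
  8:1518  9:2948  10:3317  11:3149  12:2233  13:1437  14:3233  15:2691
  16:1835  17:2335  18:2962  19:2263  20:2085  21:953  22:917  23:2174
  24:1519  25:935  26:3241  27:151  28:1227  29:2088  30:1696  31:689
  32:3353  33:1892  34:2888  35:2021  36:927  37:2390  38:759  39:1474
  40:3354  41:3270  42:2812  43:2414  44:3312  45:3041  46:2613  47:2863
  48:1481  49:2827  50:2738  51:2172  52:2154  53:1087  54:2455  55:2163
  56:3316  57:1771  58:2309
Giant step factor: 1378^(-59) ≡ 2121 (mod 3391).
Scan 251·2121^i mod 3391 for i = 0, 1, …:
  i=0: 251   i=1: 3375   i=2: 3365   i=3: 2501
  i=4: 1097   i=5: 511   i=6: 2102   i=7: 2568
  i=8: 782   i=9: 423     …   i=26: 2534
  i=27: 3270
Match at i=27, j=41: k = 27·59 + 41 = 1634.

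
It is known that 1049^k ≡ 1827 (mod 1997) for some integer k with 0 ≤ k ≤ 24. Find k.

Compute 1049^0 mod 1997 = 1, then multiply by 1049 repeatedly:
  1049^0=1  1049^1=1049  1049^2=54  1049^3=730  1049^4=919
  1049^5=1477  1049^6=1698  1049^7=1875  1049^8=1827
Found 1827 at exponent 8.

8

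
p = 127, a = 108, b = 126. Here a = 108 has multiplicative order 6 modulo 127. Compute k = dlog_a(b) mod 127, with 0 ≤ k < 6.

Successive powers of 108 modulo 127:
  108^0=1  108^1=108  108^2=107  108^3=126
So 108^3 ≡ 126 (mod 127), giving k = 3.

3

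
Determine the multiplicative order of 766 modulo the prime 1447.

The order of 766 must divide p − 1 = 1446 = 2 · 3 · 241.
Divisors: 1, 2, 3, 6, 241, 482, 723, 1446.
Check each in increasing order: 766^1 ≡ 766;  766^2 ≡ 721;  766^3 ≡ 979;  766^6 ≡ 527;  766^241 ≡ 743;  766^482 ≡ 742;  766^723 ≡ 1446;  766^1446 ≡ 1.
Smallest exponent giving 1 is 1446.

1446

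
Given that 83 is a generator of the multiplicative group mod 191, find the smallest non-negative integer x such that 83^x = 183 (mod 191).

77

Baby-step giant-step with m = ceil(sqrt(190)) = 14.
Baby table (83^j mod 191 for j=0..13):
  0:1  1:83  2:13  3:124  4:169  5:84  6:96  7:137
  8:102  9:62  10:180  11:42  12:48  13:164
Giant step factor: 83^(-14) ≡ 15 (mod 191).
Scan 183·15^i mod 191 for i = 0, 1, …:
  i=0: 183   i=1: 71   i=2: 110   i=3: 122
  i=4: 111   i=5: 137
Match at i=5, j=7: x = 5·14 + 7 = 77.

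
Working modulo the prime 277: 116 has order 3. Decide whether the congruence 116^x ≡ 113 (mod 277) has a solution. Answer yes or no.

⟨116⟩ has order 3; its elements mod 277 are {1, 116, 160}.
113 is not in this set.

no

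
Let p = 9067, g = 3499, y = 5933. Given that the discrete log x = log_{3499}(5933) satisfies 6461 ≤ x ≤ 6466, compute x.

6466

Compute 3499^6461 mod 9067 = 5626, then multiply by 3499 repeatedly:
  3499^6461=5626  3499^6462=917  3499^6463=7932  3499^6464=9048  3499^6465=6055
  3499^6466=5933
Found 5933 at exponent 6466.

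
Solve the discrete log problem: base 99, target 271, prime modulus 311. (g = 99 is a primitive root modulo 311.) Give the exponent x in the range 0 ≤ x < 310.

179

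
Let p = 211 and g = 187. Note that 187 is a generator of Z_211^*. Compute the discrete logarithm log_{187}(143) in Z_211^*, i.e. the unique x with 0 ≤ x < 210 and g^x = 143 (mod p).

66

Baby-step giant-step with m = ceil(sqrt(210)) = 15.
Baby table (187^j mod 211 for j=0..14):
  0:1  1:187  2:154  3:102  4:84  5:94  6:65  7:128
  8:93  9:89  10:185  11:202  12:5  13:91  14:137
Giant step factor: 187^(-15) ≡ 12 (mod 211).
Scan 143·12^i mod 211 for i = 0, 1, …:
  i=0: 143   i=1: 28   i=2: 125   i=3: 23
  i=4: 65
Match at i=4, j=6: x = 4·15 + 6 = 66.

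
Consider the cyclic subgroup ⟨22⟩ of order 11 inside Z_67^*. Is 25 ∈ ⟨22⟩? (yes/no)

25 ∈ ⟨22⟩ iff 25^11 ≡ 1 (mod 67), since |⟨22⟩| = 11.
25^11 mod 67 = 1.
Since 1 = 1, 25 lies in the subgroup.

yes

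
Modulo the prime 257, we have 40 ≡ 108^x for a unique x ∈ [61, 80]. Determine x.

77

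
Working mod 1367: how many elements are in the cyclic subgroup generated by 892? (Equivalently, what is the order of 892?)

1366

The order of 892 must divide p − 1 = 1366 = 2 · 683.
Divisors: 1, 2, 683, 1366.
Check each in increasing order: 892^1 ≡ 892;  892^2 ≡ 70;  892^683 ≡ 1366;  892^1366 ≡ 1.
Smallest exponent giving 1 is 1366.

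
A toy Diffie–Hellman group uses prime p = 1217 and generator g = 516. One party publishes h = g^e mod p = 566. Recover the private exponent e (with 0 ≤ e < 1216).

Baby-step giant-step with m = ceil(sqrt(1216)) = 35.
Baby table (516^j mod 1217 for j=0..34):
  0:1  1:516  2:950  3:966  4:703  5:82  6:934  7:12
  8:107  9:447  10:639  11:1134  12:984  13:255  14:144  15:67
  16:496  17:366  18:221  19:855  20:626  21:511  22:804  23:1084
  24:741  25:218  26:524  27:210  28:47  29:1129  30:838  31:373
  32:182  33:203  34:86
Giant step factor: 516^(-35) ≡ 41 (mod 1217).
Scan 566·41^i mod 1217 for i = 0, 1, …:
  i=0: 566   i=1: 83   i=2: 969   i=3: 785
  i=4: 543   i=5: 357   i=6: 33   i=7: 136
  i=8: 708   i=9: 1037     …   i=17: 493
  i=18: 741
Match at i=18, j=24: e = 18·35 + 24 = 654.

654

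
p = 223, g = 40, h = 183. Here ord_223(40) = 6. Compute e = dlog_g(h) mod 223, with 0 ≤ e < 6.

4

Successive powers of 40 modulo 223:
  40^0=1  40^1=40  40^2=39  40^3=222  40^4=183
So 40^4 ≡ 183 (mod 223), giving e = 4.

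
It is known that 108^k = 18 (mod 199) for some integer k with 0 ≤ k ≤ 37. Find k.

18

Compute 108^0 mod 199 = 1, then multiply by 108 repeatedly:
  108^0=1  108^1=108  108^2=122  108^3=42  108^4=158
  108^5=149  108^6=172  108^7=69  108^8=89  108^9=60
  108^10=112  108^11=156  108^12=132  108^13=127  108^14=184
  108^15=171  108^16=160  108^17=166  108^18=18
Found 18 at exponent 18.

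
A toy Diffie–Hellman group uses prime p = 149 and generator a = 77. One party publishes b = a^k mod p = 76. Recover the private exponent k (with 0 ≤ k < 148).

Baby-step giant-step with m = ceil(sqrt(148)) = 13.
Baby table (77^j mod 149 for j=0..12):
  0:1  1:77  2:118  3:146  4:67  5:93  6:9  7:97
  8:19  9:122  10:7  11:92  12:81
Giant step factor: 77^(-13) ≡ 78 (mod 149).
Scan 76·78^i mod 149 for i = 0, 1, …:
  i=0: 76   i=1: 117   i=2: 37   i=3: 55
  i=4: 118
Match at i=4, j=2: k = 4·13 + 2 = 54.

54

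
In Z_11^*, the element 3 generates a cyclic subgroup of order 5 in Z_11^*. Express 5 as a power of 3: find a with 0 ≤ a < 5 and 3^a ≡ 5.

Successive powers of 3 modulo 11:
  3^0=1  3^1=3  3^2=9  3^3=5
So 3^3 ≡ 5 (mod 11), giving a = 3.

3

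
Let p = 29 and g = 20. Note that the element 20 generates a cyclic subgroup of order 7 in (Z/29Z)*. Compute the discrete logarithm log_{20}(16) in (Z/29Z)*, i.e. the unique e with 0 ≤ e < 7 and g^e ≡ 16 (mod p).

6

Successive powers of 20 modulo 29:
  20^0=1  20^1=20  20^2=23  20^3=25  20^4=7  20^5=24
  20^6=16
So 20^6 ≡ 16 (mod 29), giving e = 6.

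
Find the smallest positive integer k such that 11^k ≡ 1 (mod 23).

The order of 11 must divide p − 1 = 22 = 2 · 11.
Divisors: 1, 2, 11, 22.
Check each in increasing order: 11^1 ≡ 11;  11^2 ≡ 6;  11^11 ≡ 22;  11^22 ≡ 1.
Smallest exponent giving 1 is 22.

22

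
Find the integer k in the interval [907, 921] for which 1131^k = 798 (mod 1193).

Compute 1131^907 mod 1193 = 1085, then multiply by 1131 repeatedly:
  1131^907=1085  1131^908=731  1131^909=12  1131^910=449  1131^911=794
  1131^912=878  1131^913=442  1131^914=35  1131^915=216  1131^916=924
  1131^917=1169  1131^918=295  1131^919=798
Found 798 at exponent 919.

919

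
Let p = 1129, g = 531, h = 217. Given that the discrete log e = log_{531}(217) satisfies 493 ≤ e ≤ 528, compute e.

523

Compute 531^493 mod 1129 = 76, then multiply by 531 repeatedly:
  531^493=76  531^494=841  531^495=616  531^496=815  531^497=358
  531^498=426  531^499=406  531^500=1076  531^501=82  531^502=640
  531^503=11  531^504=196  531^505=208  531^506=935  531^507=854
  531^508=745  531^509=445  531^510=334  531^511=101  531^512=568
  531^513=165  531^514=682  531^515=862  531^516=477  531^517=391
  531^518=1014  531^519=1030  531^520=494  531^521=386  531^522=617
  531^523=217
Found 217 at exponent 523.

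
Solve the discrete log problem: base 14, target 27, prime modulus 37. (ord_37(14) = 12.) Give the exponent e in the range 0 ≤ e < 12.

Successive powers of 14 modulo 37:
  14^0=1  14^1=14  14^2=11  14^3=6  14^4=10  14^5=29
  14^6=36  14^7=23  14^8=26  14^9=31  14^10=27
So 14^10 ≡ 27 (mod 37), giving e = 10.

10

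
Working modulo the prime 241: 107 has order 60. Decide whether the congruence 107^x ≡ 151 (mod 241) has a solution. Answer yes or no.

yes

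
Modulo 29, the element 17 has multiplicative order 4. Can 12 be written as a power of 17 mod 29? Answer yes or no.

12 ∈ ⟨17⟩ iff 12^4 ≡ 1 (mod 29), since |⟨17⟩| = 4.
12^4 mod 29 = 1.
Since 1 = 1, 12 lies in the subgroup.

yes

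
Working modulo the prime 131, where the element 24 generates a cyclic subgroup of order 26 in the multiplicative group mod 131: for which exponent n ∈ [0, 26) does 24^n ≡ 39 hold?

22

Successive powers of 24 modulo 131:
  24^0=1  24^1=24  24^2=52  24^3=69  24^4=84  24^5=51
  24^6=45  24^7=32  24^8=113  24^9=92  24^10=112  24^11=68
  24^12=60  24^13=130  24^14=107  24^15=79  24^16=62  24^17=47
  24^18=80  24^19=86  24^20=99  24^21=18  24^22=39
So 24^22 ≡ 39 (mod 131), giving n = 22.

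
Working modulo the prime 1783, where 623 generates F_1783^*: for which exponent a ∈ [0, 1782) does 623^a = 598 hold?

548

Baby-step giant-step with m = ceil(sqrt(1782)) = 43.
Baby table (623^j mod 1783 for j=0..42):
  0:1  1:623  2:1218  3:1039  4:68  5:1355  6:806  7:1115
  8:1058  9:1207  10:1318  11:934  12:624  13:58  14:474  15:1107
  16:1423  17:378  18:138  19:390  20:482  21:742  22:469  23:1558
  24:682  25:532  26:1581  27:747  28:18  29:516  30:528  31:872
  32:1224  33:1211  34:244  35:457  36:1214  37:330  38:545  39:765
  40:534  41:1044  42:1400
Giant step factor: 623^(-43) ≡ 1464 (mod 1783).
Scan 598·1464^i mod 1783 for i = 0, 1, …:
  i=0: 598   i=1: 19   i=2: 1071   i=3: 687
  i=4: 156   i=5: 160   i=6: 667   i=7: 1187
  i=8: 1126   i=9: 972   i=10: 174   i=11: 1550
  i=12: 1224
Match at i=12, j=32: a = 12·43 + 32 = 548.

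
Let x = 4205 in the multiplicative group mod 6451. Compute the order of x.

645

The order of 4205 must divide p − 1 = 6450 = 2 · 3 · 5^2 · 43.
Divisors: 1, 2, 3, 5, 6, 10, 15, 25, 30, 43, 50, 75, 86, 129, 150, 215, 258, 430, 645, 1075, 1290, 2150, 3225, 6450.
Check each in increasing order: 4205^1 ≡ 4205;  4205^2 ≡ 6285;  4205^3 ≡ 5129;  4205^5 ≡ 118;  4205^6 ≡ 5914;  4205^10 ≡ 1022;  4205^15 ≡ 4478;  4205^25 ≡ 2757;  4205^30 ≡ 2776;  4205^43 ≡ 2216;  4205^50 ≡ 1771;  4205^75 ≡ 5691;  4205^86 ≡ 1445;  4205^129 ≡ 2424;  4205^150 ≡ 3461;  4205^215 ≡ 6238;  4205^258 ≡ 5366;  4205^430 ≡ 212;  4205^645 ≡ 1.
Smallest exponent giving 1 is 645.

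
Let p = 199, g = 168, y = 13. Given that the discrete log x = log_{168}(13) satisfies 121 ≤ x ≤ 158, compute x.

Compute 168^121 mod 199 = 21, then multiply by 168 repeatedly:
  168^121=21  168^122=145  168^123=82  168^124=45  168^125=197
  168^126=62  168^127=68  168^128=81  168^129=76  168^130=32
  168^131=3  168^132=106  168^133=97  168^134=177  168^135=85
  168^136=151  168^137=95  168^138=40  168^139=153  168^140=33
  168^141=171  168^142=72  168^143=156  168^144=139  168^145=69
  168^146=50  168^147=42  168^148=91  168^149=164  168^150=90
  168^151=195  168^152=124  168^153=136  168^154=162  168^155=152
  168^156=64  168^157=6  168^158=13
Found 13 at exponent 158.

158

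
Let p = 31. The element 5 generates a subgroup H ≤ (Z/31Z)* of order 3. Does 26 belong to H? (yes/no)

no

⟨5⟩ has order 3; its elements mod 31 are {1, 5, 25}.
26 is not in this set.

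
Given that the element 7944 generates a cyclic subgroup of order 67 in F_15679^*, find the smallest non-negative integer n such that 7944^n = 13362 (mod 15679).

25

Baby-step giant-step with m = ceil(sqrt(67)) = 9.
Baby table (7944^j mod 15679 for j=0..8):
  0:1  1:7944  2:14840  3:14238  4:14045  5:1716  6:6853  7:2744
  8:4526
Giant step factor: 7944^(-9) ≡ 3556 (mod 15679).
Scan 13362·3556^i mod 15679 for i = 0, 1, …:
  i=0: 13362   i=1: 7902   i=2: 2744
Match at i=2, j=7: n = 2·9 + 7 = 25.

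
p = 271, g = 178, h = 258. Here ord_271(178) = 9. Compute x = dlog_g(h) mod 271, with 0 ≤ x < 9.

4

Successive powers of 178 modulo 271:
  178^0=1  178^1=178  178^2=248  178^3=242  178^4=258
So 178^4 ≡ 258 (mod 271), giving x = 4.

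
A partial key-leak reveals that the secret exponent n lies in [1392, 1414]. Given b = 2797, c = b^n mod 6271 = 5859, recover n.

1400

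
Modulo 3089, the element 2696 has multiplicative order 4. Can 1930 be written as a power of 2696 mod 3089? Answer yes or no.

no

⟨2696⟩ has order 4; its elements mod 3089 are {1, 393, 2696, 3088}.
1930 is not in this set.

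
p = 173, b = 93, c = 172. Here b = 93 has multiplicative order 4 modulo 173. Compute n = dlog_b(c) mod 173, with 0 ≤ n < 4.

2

Successive powers of 93 modulo 173:
  93^0=1  93^1=93  93^2=172
So 93^2 ≡ 172 (mod 173), giving n = 2.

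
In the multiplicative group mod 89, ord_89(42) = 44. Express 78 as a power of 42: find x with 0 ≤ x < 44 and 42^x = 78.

4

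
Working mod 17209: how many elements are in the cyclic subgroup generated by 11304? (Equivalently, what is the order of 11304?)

17208

The order of 11304 must divide p − 1 = 17208 = 2^3 · 3^2 · 239.
Divisors: 1, 2, 3, 4, 6, 8, 9, 12, 18, 24, 36, 72, 239, 478, 717, 956, 1434, 1912, 2151, 2868, 4302, 5736, 8604, 17208.
Check each in increasing order: 11304^1 ≡ 11304;  11304^2 ≡ 3591;  11304^3 ≡ 13842;  11304^4 ≡ 5740;  11304^6 ≡ 13167;  11304^8 ≡ 9574;  11304^9 ≡ 14304;  11304^12 ≡ 6423;  11304^18 ≡ 6615;  11304^24 ≡ 4956;  11304^36 ≡ 12947;  11304^72 ≡ 9149;  11304^239 ≡ 1264;  11304^478 ≡ 14468;  11304^717 ≡ 11594;  11304^956 ≡ 9957;  11304^1434 ≡ 1337;  11304^1912 ≡ 800;  11304^2151 ≡ 13078;  11304^2868 ≡ 15042;  11304^4302 ≡ 11042;  11304^5736 ≡ 15041;  11304^8604 ≡ 17208;  11304^17208 ≡ 1.
Smallest exponent giving 1 is 17208.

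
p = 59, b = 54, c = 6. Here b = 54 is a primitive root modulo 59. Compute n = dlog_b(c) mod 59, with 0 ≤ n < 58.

23

Baby-step giant-step with m = ceil(sqrt(58)) = 8.
Baby table (54^j mod 59 for j=0..7):
  0:1  1:54  2:25  3:52  4:35  5:2  6:49  7:50
Giant step factor: 54^(-8) ≡ 21 (mod 59).
Scan 6·21^i mod 59 for i = 0, 1, …:
  i=0: 6   i=1: 8   i=2: 50
Match at i=2, j=7: n = 2·8 + 7 = 23.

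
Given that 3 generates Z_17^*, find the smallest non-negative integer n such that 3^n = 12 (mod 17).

13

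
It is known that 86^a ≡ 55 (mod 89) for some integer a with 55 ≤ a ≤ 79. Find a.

66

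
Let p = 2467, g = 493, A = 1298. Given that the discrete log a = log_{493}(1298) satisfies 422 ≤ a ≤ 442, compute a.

441

Compute 493^422 mod 2467 = 929, then multiply by 493 repeatedly:
  493^422=929  493^423=1602  493^424=346  493^425=355  493^426=2325
  493^427=1537  493^428=372  493^429=838  493^430=1145  493^431=2009
  493^432=1170  493^433=1999  493^434=1174  493^435=1504  493^436=1372
  493^437=438  493^438=1305  493^439=1945  493^440=1689  493^441=1298
Found 1298 at exponent 441.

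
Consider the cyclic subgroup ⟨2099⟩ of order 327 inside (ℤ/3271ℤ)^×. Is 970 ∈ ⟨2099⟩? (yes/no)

970 ∈ ⟨2099⟩ iff 970^327 ≡ 1 (mod 3271), since |⟨2099⟩| = 327.
970^327 mod 3271 = 1.
Since 1 = 1, 970 lies in the subgroup.

yes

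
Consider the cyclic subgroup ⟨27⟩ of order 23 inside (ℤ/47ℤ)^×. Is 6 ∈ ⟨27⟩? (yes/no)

yes

⟨27⟩ has order 23; its elements mod 47 are {1, 2, 3, 4, 6, 7, 8, 9, 12, 14, 16, 17, 18, 21, 24, 25, 27, 28, 32, 34, 36, 37, 42}.
6 is in this set.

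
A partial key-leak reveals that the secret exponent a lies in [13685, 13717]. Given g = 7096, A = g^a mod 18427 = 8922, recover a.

13704

Compute 7096^13685 mod 18427 = 9721, then multiply by 7096 repeatedly:
  7096^13685=9721  7096^13686=7955  7096^13687=6779  7096^13688=9314  7096^13689=12922
  7096^13690=1760  7096^13691=13881  7096^13692=7261  7096^13693=2164  7096^13694=6053
  7096^13695=17178  7096^13696=483  7096^13697=18373  7096^13698=3783  7096^13699=14456
  7096^13700=15094  7096^13701=9300  7096^13702=5713  7096^13703=48  7096^13704=8922
Found 8922 at exponent 13704.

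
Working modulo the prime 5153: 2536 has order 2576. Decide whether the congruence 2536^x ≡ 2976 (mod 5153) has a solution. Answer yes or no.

no

2976 ∈ ⟨2536⟩ iff 2976^2576 ≡ 1 (mod 5153), since |⟨2536⟩| = 2576.
2976^2576 mod 5153 = 5152.
Since 5152 ≠ 1, 2976 does not lie in the subgroup.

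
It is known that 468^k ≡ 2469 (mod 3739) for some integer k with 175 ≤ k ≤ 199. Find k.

Compute 468^175 mod 3739 = 2320, then multiply by 468 repeatedly:
  468^175=2320  468^176=1450  468^177=1841  468^178=1618  468^179=1946
  468^180=2151  468^181=877  468^182=2885  468^183=401  468^184=718
  468^185=3253  468^186=631  468^187=3666  468^188=3226  468^189=2951
  468^190=1377  468^191=1328  468^192=830  468^193=3323  468^194=3479
  468^195=1707  468^196=2469
Found 2469 at exponent 196.

196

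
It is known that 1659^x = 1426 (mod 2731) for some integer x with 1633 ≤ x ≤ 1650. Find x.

1633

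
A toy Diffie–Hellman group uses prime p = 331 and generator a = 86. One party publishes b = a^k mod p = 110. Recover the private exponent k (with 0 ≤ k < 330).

148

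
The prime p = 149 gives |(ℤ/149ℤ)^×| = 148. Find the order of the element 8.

The order of 8 must divide p − 1 = 148 = 2^2 · 37.
Divisors: 1, 2, 4, 37, 74, 148.
Check each in increasing order: 8^1 ≡ 8;  8^2 ≡ 64;  8^4 ≡ 73;  8^37 ≡ 44;  8^74 ≡ 148;  8^148 ≡ 1.
Smallest exponent giving 1 is 148.

148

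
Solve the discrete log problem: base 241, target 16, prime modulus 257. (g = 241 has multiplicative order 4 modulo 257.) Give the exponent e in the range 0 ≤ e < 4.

3

Successive powers of 241 modulo 257:
  241^0=1  241^1=241  241^2=256  241^3=16
So 241^3 ≡ 16 (mod 257), giving e = 3.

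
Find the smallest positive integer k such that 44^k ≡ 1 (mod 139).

23

The order of 44 must divide p − 1 = 138 = 2 · 3 · 23.
Divisors: 1, 2, 3, 6, 23, 46, 69, 138.
Check each in increasing order: 44^1 ≡ 44;  44^2 ≡ 129;  44^3 ≡ 116;  44^6 ≡ 112;  44^23 ≡ 1.
Smallest exponent giving 1 is 23.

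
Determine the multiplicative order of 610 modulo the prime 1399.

233

The order of 610 must divide p − 1 = 1398 = 2 · 3 · 233.
Divisors: 1, 2, 3, 6, 233, 466, 699, 1398.
Check each in increasing order: 610^1 ≡ 610;  610^2 ≡ 1365;  610^3 ≡ 245;  610^6 ≡ 1267;  610^233 ≡ 1.
Smallest exponent giving 1 is 233.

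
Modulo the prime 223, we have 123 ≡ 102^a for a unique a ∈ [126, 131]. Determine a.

127

Compute 102^126 mod 223 = 34, then multiply by 102 repeatedly:
  102^126=34  102^127=123
Found 123 at exponent 127.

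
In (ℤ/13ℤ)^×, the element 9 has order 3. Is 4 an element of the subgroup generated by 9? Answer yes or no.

no

⟨9⟩ has order 3; its elements mod 13 are {1, 3, 9}.
4 is not in this set.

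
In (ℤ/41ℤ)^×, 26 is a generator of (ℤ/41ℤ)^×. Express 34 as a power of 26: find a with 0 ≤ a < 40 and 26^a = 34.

27

Successive powers of 26 modulo 41:
  26^0=1  26^1=26  26^2=20  26^3=28  26^4=31  26^5=27
  26^6=5  26^7=7  26^8=18  26^9=17  26^10=32  26^11=12
  26^12=25  26^13=35  26^14=8  26^15=3  26^16=37  26^17=19
  26^18=2  26^19=11  26^20=40  26^21=15  26^22=21  26^23=13
  26^24=10  26^25=14  26^26=36  26^27=34
So 26^27 ≡ 34 (mod 41), giving a = 27.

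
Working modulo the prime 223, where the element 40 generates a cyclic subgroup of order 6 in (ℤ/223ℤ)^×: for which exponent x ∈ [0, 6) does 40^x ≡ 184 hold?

5

Successive powers of 40 modulo 223:
  40^0=1  40^1=40  40^2=39  40^3=222  40^4=183  40^5=184
So 40^5 ≡ 184 (mod 223), giving x = 5.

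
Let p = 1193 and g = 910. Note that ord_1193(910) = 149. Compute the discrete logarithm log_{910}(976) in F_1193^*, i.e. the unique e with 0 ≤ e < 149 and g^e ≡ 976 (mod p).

28

Baby-step giant-step with m = ceil(sqrt(149)) = 13.
Baby table (910^j mod 1193 for j=0..12):
  0:1  1:910  2:158  3:620  4:1104  5:134  6:254  7:891
  8:763  9:4  10:61  11:632  12:94
Giant step factor: 910^(-13) ≡ 754 (mod 1193).
Scan 976·754^i mod 1193 for i = 0, 1, …:
  i=0: 976   i=1: 1016   i=2: 158
Match at i=2, j=2: e = 2·13 + 2 = 28.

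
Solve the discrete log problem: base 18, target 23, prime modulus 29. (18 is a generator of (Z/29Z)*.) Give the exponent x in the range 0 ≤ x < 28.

12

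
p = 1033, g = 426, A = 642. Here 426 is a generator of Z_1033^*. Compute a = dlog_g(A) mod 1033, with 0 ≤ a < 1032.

Baby-step giant-step with m = ceil(sqrt(1032)) = 33.
Baby table (426^j mod 1033 for j=0..32):
  0:1  1:426  2:701  3:89  4:726  5:409  6:690  7:568
  8:246  9:463  10:968  11:201  12:920  13:413  14:328  15:273
  16:602  17:268  18:538  19:895  20:93  21:364  22:114  23:13
  24:373  25:849  26:124  27:141  28:152  29:706  30:153  31:99
  32:854
Giant step factor: 426^(-33) ≡ 522 (mod 1033).
Scan 642·522^i mod 1033 for i = 0, 1, …:
  i=0: 642   i=1: 432   i=2: 310   i=3: 672
  i=4: 597   i=5: 701
Match at i=5, j=2: a = 5·33 + 2 = 167.

167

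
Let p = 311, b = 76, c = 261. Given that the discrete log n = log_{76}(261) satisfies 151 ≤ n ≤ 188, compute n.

169

Compute 76^151 mod 311 = 221, then multiply by 76 repeatedly:
  76^151=221  76^152=2  76^153=152  76^154=45  76^155=310
  76^156=235  76^157=133  76^158=156  76^159=38  76^160=89
  76^161=233  76^162=292  76^163=111  76^164=39  76^165=165
  76^166=100  76^167=136  76^168=73  76^169=261
Found 261 at exponent 169.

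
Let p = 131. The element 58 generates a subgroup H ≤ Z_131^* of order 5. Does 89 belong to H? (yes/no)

⟨58⟩ has order 5; its elements mod 131 are {1, 53, 58, 61, 89}.
89 is in this set.

yes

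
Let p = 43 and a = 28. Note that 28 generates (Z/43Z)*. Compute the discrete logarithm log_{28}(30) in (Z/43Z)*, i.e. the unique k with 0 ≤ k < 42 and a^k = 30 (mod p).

19

Successive powers of 28 modulo 43:
  28^0=1  28^1=28  28^2=10  28^3=22  28^4=14  28^5=5
  28^6=11  28^7=7  28^8=24  28^9=27  28^10=25  28^11=12
  28^12=35  28^13=34  28^14=6  28^15=39  28^16=17  28^17=3
  28^18=41  28^19=30
So 28^19 ≡ 30 (mod 43), giving k = 19.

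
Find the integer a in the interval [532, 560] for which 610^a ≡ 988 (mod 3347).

551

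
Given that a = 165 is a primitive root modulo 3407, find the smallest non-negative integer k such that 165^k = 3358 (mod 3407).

2081

Baby-step giant-step with m = ceil(sqrt(3406)) = 59.
Baby table (165^j mod 3407 for j=0..58):
  0:1  1:165  2:3376  3:1699  4:961  5:1843  6:872  7:786
  8:224  9:2890  10:3277  11:2399  12:623  13:585  14:1129  15:2307
  16:2478  17:30  18:1543  19:2477  20:3272  21:1574  22:778  23:2311
  24:3138  25:3313  26:1525  27:2914  28:423  29:1655  30:515  31:3207
  32:1070  33:2793  34:900  35:1999  36:2763  37:2764  38:2929  39:2898
  40:1190  41:2151  42:587  43:1459  44:2245  45:2469  46:1952  47:1822
  48:814  49:1437  50:2022  51:3151  52:2051  53:1122  54:1152  55:2695
  56:1765  57:1630  58:3204
Giant step factor: 165^(-59) ≡ 634 (mod 3407).
Scan 3358·634^i mod 3407 for i = 0, 1, …:
  i=0: 3358   i=1: 3004   i=2: 23   i=3: 954
  i=4: 1797   i=5: 1360   i=6: 269   i=7: 196
  i=8: 1612   i=9: 3315     …   i=34: 724
  i=35: 2478
Match at i=35, j=16: k = 35·59 + 16 = 2081.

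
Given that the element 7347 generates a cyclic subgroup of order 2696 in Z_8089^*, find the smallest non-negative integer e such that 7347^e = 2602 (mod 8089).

2026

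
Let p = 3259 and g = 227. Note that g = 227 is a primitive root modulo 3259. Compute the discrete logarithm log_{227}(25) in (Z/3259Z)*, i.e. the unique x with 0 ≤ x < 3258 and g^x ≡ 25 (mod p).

40

Baby-step giant-step with m = ceil(sqrt(3258)) = 58.
Baby table (227^j mod 3259 for j=0..57):
  0:1  1:227  2:2644  3:532  4:181  5:1979  6:2750  7:1781
  8:171  9:2968  10:2382  11:2979  12:1620  13:2732  14:954  15:1464
  16:3169  17:2383  18:3206  19:1005  20:5  21:1135  22:184  23:2660
  24:905  25:118  26:714  27:2387  28:855  29:1804  30:2133  31:1859
  32:1582  33:624  34:1511  35:802  36:2809  37:2138  38:2994  39:1766
  40:25  41:2416  42:920  43:264  44:1266  45:590  46:311  47:2158
  48:1016  49:2502  50:888  51:2777  52:1392  53:3120  54:1037  55:751
  56:1009  57:913
Giant step factor: 227^(-58) ≡ 2863 (mod 3259).
Scan 25·2863^i mod 3259 for i = 0, 1, …:
  i=0: 25
Match at i=0, j=40: x = 0·58 + 40 = 40.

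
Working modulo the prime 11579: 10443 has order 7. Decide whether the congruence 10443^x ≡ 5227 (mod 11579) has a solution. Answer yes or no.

yes

⟨10443⟩ has order 7; its elements mod 11579 are {1, 846, 2155, 5227, 6668, 9397, 10443}.
5227 is in this set.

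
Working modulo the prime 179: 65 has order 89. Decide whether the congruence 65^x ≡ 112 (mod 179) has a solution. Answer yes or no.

no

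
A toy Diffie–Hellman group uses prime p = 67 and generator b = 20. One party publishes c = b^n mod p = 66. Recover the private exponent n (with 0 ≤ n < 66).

33

Baby-step giant-step with m = ceil(sqrt(66)) = 9.
Baby table (20^j mod 67 for j=0..8):
  0:1  1:20  2:65  3:27  4:4  5:13  6:59  7:41
  8:16
Giant step factor: 20^(-9) ≡ 58 (mod 67).
Scan 66·58^i mod 67 for i = 0, 1, …:
  i=0: 66   i=1: 9   i=2: 53   i=3: 59
Match at i=3, j=6: n = 3·9 + 6 = 33.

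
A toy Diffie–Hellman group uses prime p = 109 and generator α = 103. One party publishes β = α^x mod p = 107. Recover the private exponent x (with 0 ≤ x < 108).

Baby-step giant-step with m = ceil(sqrt(108)) = 11.
Baby table (103^j mod 109 for j=0..10):
  0:1  1:103  2:36  3:2  4:97  5:72  6:4  7:85
  8:35  9:8  10:61
Giant step factor: 103^(-11) ≡ 95 (mod 109).
Scan 107·95^i mod 109 for i = 0, 1, …:
  i=0: 107   i=1: 28   i=2: 44   i=3: 38
  i=4: 13   i=5: 36
Match at i=5, j=2: x = 5·11 + 2 = 57.

57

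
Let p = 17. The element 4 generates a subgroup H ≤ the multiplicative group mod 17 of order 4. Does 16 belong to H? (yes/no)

⟨4⟩ has order 4; its elements mod 17 are {1, 4, 13, 16}.
16 is in this set.

yes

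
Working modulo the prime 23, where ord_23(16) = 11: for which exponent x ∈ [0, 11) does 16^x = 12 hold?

8

Successive powers of 16 modulo 23:
  16^0=1  16^1=16  16^2=3  16^3=2  16^4=9  16^5=6
  16^6=4  16^7=18  16^8=12
So 16^8 ≡ 12 (mod 23), giving x = 8.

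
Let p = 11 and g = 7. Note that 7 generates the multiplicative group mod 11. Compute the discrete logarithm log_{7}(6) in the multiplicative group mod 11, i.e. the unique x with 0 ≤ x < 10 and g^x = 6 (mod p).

7

Successive powers of 7 modulo 11:
  7^0=1  7^1=7  7^2=5  7^3=2  7^4=3  7^5=10
  7^6=4  7^7=6
So 7^7 ≡ 6 (mod 11), giving x = 7.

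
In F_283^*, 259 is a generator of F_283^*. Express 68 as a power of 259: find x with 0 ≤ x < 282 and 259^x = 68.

179

Baby-step giant-step with m = ceil(sqrt(282)) = 17.
Baby table (259^j mod 283 for j=0..16):
  0:1  1:259  2:10  3:43  4:100  5:147  6:151  7:55
  8:95  9:267  10:101  11:123  12:161  13:98  14:195  15:131
  16:252
Giant step factor: 259^(-17) ≡ 221 (mod 283).
Scan 68·221^i mod 283 for i = 0, 1, …:
  i=0: 68   i=1: 29   i=2: 183   i=3: 257
  i=4: 197   i=5: 238   i=6: 243   i=7: 216
  i=8: 192   i=9: 265   i=10: 267
Match at i=10, j=9: x = 10·17 + 9 = 179.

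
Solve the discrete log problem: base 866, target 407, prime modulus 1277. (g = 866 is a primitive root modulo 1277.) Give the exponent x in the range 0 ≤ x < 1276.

Baby-step giant-step with m = ceil(sqrt(1276)) = 36.
Baby table (866^j mod 1277 for j=0..35):
  0:1  1:866  2:357  3:128  4:1026  5:1001  6:1060  7:1074
  8:428  9:318  10:833  11:1150  12:1117  13:633  14:345  15:1229
  16:573  17:742  18:241  19:555  20:478  21:200  22:805  23:1165
  24:60  25:880  26:988  27:18  28:264  29:41  30:1027  31:590
  32:140  33:1202  34:177  35:42
Giant step factor: 866^(-36) ≡ 454 (mod 1277).
Scan 407·454^i mod 1277 for i = 0, 1, …:
  i=0: 407   i=1: 890   i=2: 528   i=3: 913
  i=4: 754   i=5: 80   i=6: 564   i=7: 656
  i=8: 283   i=9: 782   i=10: 22   i=11: 1049
  i=12: 1202
Match at i=12, j=33: x = 12·36 + 33 = 465.

465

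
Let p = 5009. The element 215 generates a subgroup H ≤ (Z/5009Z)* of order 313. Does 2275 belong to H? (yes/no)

no

2275 ∈ ⟨215⟩ iff 2275^313 ≡ 1 (mod 5009), since |⟨215⟩| = 313.
2275^313 mod 5009 = 1018.
Since 1018 ≠ 1, 2275 does not lie in the subgroup.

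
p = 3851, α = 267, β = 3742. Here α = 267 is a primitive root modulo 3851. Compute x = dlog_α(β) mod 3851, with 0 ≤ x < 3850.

2833

Baby-step giant-step with m = ceil(sqrt(3850)) = 63.
Baby table (267^j mod 3851 for j=0..62):
  0:1  1:267  2:1971  3:2521  4:3033  5:1101  6:1291  7:1958
  8:2901  9:516  10:2987  11:372  12:3049  13:1522  14:2019  15:3784
  16:1366  17:2728  18:537  19:892  20:3253  21:2076  22:3599  23:2034
  24:87  25:123  26:2033  27:3671  28:2003  29:3363  30:638  31:902
  32:2072  33:2531  34:1852  35:1556  36:3395  37:1480  38:2358  39:1873
  40:3312  41:2425  42:507  43:584  44:1888  45:3466  46:1182  47:3663
  48:3718  49:2999  50:3576  51:3595  52:966  53:3756  54:1592  55:1454
  56:3118  57:690  58:3233  59:587  60:2689  61:1677  62:1043
Giant step factor: 267^(-63) ≡ 1255 (mod 3851).
Scan 3742·1255^i mod 3851 for i = 0, 1, …:
  i=0: 3742   i=1: 1841   i=2: 3706   i=3: 2873
  i=4: 1079   i=5: 2444   i=6: 1824   i=7: 1626
  i=8: 3451   i=9: 2481     …   i=43: 1867
  i=44: 1677
Match at i=44, j=61: x = 44·63 + 61 = 2833.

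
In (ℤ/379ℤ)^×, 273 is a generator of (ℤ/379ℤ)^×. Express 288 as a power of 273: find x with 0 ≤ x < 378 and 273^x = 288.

261

Baby-step giant-step with m = ceil(sqrt(378)) = 20.
Baby table (273^j mod 379 for j=0..19):
  0:1  1:273  2:245  3:181  4:143  5:2  6:167  7:111
  8:362  9:286  10:4  11:334  12:222  13:345  14:193  15:8
  16:289  17:65  18:311  19:7
Giant step factor: 273^(-20) ≡ 308 (mod 379).
Scan 288·308^i mod 379 for i = 0, 1, …:
  i=0: 288   i=1: 18   i=2: 238   i=3: 157
  i=4: 223   i=5: 85   i=6: 29   i=7: 215
  i=8: 274   i=9: 254   i=10: 158   i=11: 152
  i=12: 199   i=13: 273
Match at i=13, j=1: x = 13·20 + 1 = 261.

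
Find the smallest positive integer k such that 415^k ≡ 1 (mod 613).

The order of 415 must divide p − 1 = 612 = 2^2 · 3^2 · 17.
Divisors: 1, 2, 3, 4, 6, 9, 12, 17, 18, 34, 36, 51, 68, 102, 153, 204, 306, 612.
Check each in increasing order: 415^1 ≡ 415;  415^2 ≡ 585;  415^3 ≡ 27;  415^4 ≡ 171;  415^6 ≡ 116;  415^9 ≡ 67;  415^12 ≡ 583;  415^17 ≡ 612;  415^18 ≡ 198;  415^34 ≡ 1.
Smallest exponent giving 1 is 34.

34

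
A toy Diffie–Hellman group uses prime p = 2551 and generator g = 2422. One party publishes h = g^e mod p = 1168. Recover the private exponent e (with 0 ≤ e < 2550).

1228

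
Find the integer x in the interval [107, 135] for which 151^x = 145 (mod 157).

Compute 151^107 mod 157 = 139, then multiply by 151 repeatedly:
  151^107=139  151^108=108  151^109=137  151^110=120  151^111=65
  151^112=81  151^113=142  151^114=90  151^115=88  151^116=100
  151^117=28  151^118=146  151^119=66  151^120=75  151^121=21
  151^122=31  151^123=128  151^124=17  151^125=55  151^126=141
  151^127=96  151^128=52  151^129=2  151^130=145
Found 145 at exponent 130.

130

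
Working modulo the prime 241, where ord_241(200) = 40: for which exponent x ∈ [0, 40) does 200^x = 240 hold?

Successive powers of 200 modulo 241:
  200^0=1  200^1=200  200^2=235  200^3=5  200^4=36  200^5=211
  200^6=25  200^7=180  200^8=91  200^9=125  200^10=177  200^11=214
  200^12=143  200^13=162  200^14=106  200^15=233  200^16=87  200^17=48
  200^18=201  200^19=194  200^20=240
So 200^20 ≡ 240 (mod 241), giving x = 20.

20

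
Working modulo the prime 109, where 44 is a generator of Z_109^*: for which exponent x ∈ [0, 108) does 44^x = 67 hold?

Baby-step giant-step with m = ceil(sqrt(108)) = 11.
Baby table (44^j mod 109 for j=0..10):
  0:1  1:44  2:83  3:55  4:22  5:96  6:82  7:11
  8:48  9:41  10:60
Giant step factor: 44^(-11) ≡ 50 (mod 109).
Scan 67·50^i mod 109 for i = 0, 1, …:
  i=0: 67   i=1: 80   i=2: 76   i=3: 94
  i=4: 13   i=5: 105   i=6: 18   i=7: 28
  i=8: 92   i=9: 22
Match at i=9, j=4: x = 9·11 + 4 = 103.

103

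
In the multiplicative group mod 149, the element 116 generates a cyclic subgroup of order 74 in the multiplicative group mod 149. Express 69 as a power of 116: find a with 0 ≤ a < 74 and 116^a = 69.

Baby-step giant-step with m = ceil(sqrt(74)) = 9.
Baby table (116^j mod 149 for j=0..8):
  0:1  1:116  2:46  3:121  4:30  5:53  6:39  7:54
  8:6
Giant step factor: 116^(-9) ≡ 76 (mod 149).
Scan 69·76^i mod 149 for i = 0, 1, …:
  i=0: 69   i=1: 29   i=2: 118   i=3: 28
  i=4: 42   i=5: 63   i=6: 20   i=7: 30
Match at i=7, j=4: a = 7·9 + 4 = 67.

67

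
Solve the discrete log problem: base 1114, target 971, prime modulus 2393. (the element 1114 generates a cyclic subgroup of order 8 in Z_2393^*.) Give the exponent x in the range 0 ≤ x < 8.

Successive powers of 1114 modulo 2393:
  1114^0=1  1114^1=1114  1114^2=1422  1114^3=2335  1114^4=2392  1114^5=1279
  1114^6=971
So 1114^6 ≡ 971 (mod 2393), giving x = 6.

6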